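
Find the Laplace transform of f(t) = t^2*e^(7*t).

2/(s - 7)^3

L{e^(7t)} = 1/(s - 7).
Then apply L{t^2·g(t)} = (-1)^2 d^2/ds^2[G(s)] with G(s) = 1/(s - 7):
differentiating 2 times and applying the sign gives 2/(s - 7)^3.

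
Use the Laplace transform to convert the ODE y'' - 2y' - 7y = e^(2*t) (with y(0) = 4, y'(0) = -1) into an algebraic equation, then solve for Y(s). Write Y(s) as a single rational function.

Laplace-transform each side.
Using L{y''} = s^2 Y - s·y(0) - y'(0) and L{y'} = sY - y(0), with y(0) = 4, y'(0) = -1, the left side becomes (s^2 - 2*s - 7)Y - (4*s - 9).
The right side is L{e^(2*t)} = 1/(s - 2).
So (s^2 - 2*s - 7)Y = 1/(s - 2) + (4*s - 9).
Isolate Y and clear denominators.

Y(s) = (4*s^2 - 17*s + 19)/(s^3 - 4*s^2 - 3*s + 14)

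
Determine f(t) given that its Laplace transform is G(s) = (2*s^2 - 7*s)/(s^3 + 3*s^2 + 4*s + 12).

Factor the denominator: s^3 + 3*s^2 + 4*s + 12 = (s + 3)*(s^2 + 4).
Partial fraction decomposition gives [3/(s + 3)] + [-s/(s^2 + 4)] + [-4/(s^2 + 4)].
Invert each term: 3/(s + 3) ↔ 3e^(-3t); -1·s/(s^2 + 4) ↔ -cos(2t); -2·2/(s^2 + 4) ↔ -2sin(2t).

f(t) = -2*sin(2*t) - cos(2*t) + 3*exp(-3*t)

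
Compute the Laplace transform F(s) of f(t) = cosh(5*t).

F(s) = s/(s^2 - 25)

L{cosh(5t)} = s/(s^2 - 25).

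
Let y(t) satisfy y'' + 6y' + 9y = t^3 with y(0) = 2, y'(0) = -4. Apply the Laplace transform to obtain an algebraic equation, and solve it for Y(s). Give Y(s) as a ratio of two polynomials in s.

Apply the Laplace transform to the equation.
With L{y''} = s^2 Y - s·y(0) - y'(0) and L{y'} = sY - y(0), with y(0) = 2, y'(0) = -4: the LHS transforms to (s^2 + 6*s + 9)Y - (2*s + 8).
The right side is L{t^3} = 6/s^4.
So (s^2 + 6*s + 9)Y = 6/s^4 + (2*s + 8).
Divide through and combine into a single rational function.

Y(s) = (2*s^5 + 8*s^4 + 6)/(s^6 + 6*s^5 + 9*s^4)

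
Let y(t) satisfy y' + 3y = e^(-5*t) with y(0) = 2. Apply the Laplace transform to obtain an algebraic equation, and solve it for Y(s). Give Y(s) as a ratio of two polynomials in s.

Take the Laplace transform of both sides.
With L{y'} = sY - y(0) = sY - 2: the LHS transforms to (s + 3)Y - (2).
The right side is L{e^(-5*t)} = 1/(s + 5).
So (s + 3)Y = 1/(s + 5) + (2).
Solve for Y(s) and write it as one ratio of polynomials.

Y(s) = (2*s + 11)/(s^2 + 8*s + 15)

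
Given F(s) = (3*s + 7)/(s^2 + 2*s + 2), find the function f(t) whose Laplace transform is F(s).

Complete the square in the denominator: s^2 + 2*s + 2 = (s + 1)^2 + 1^2.
Split the numerator to match: 3*s + 7 = 3·(s + 1) + 4·1.
Invert each term: 3·(s + 1)/((s + 1)^2 + 1) ↔ 3e^(-t)cos(t); 4·1/((s + 1)^2 + 1) ↔ 4e^(-t)sin(t).

f(t) = 4*exp(-t)*sin(t) + 3*exp(-t)*cos(t)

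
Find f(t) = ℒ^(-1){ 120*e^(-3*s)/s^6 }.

The factor e^(-3s) signals a time shift by c = 3 (second shifting theorem).
L{t^5} = 5!/s^6 = 120/s^6, so L^-1{120/s^6} = t^5.
Hence the inverse is u(t - 3) times that function evaluated at t - 3.

f(t) = Heaviside(t - 3)*((t - 3)^5)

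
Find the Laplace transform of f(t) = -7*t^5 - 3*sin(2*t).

-6/(s^2 + 4) - 840/s^6

By linearity of the Laplace transform, transform each term separately.
(-3)·[L{sin(2t)} = 2/(s^2 + 4)]; (-7)·[L{t^5} = 5!/s^6 = 120/s^6].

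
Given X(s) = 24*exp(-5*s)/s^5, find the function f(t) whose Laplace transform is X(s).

f(t) = Heaviside(t - 5)*((t - 5)^4)

The factor e^(-5s) signals a time shift by c = 5 (second shifting theorem).
L{t^4} = 4!/s^5 = 24/s^5, so L^-1{24/s^5} = t^4.
Hence the inverse is u(t - 5) times that function evaluated at t - 5.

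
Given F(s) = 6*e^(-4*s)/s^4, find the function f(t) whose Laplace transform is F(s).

The factor e^(-4s) signals a time shift by c = 4 (second shifting theorem).
L{t^3} = 3!/s^4 = 6/s^4, so L^-1{6/s^4} = t^3.
Hence the inverse is u(t - 4) times that function evaluated at t - 4.

f(t) = Heaviside(t - 4)*((t - 4)^3)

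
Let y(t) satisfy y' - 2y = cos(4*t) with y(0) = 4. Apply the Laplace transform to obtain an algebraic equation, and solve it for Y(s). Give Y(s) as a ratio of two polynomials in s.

Take the Laplace transform of both sides.
The derivative rules (L{y'} = sY - y(0) = sY - 4) turn the left side into (s - 2)Y - (4).
The right side is L{cos(4*t)} = s/(s^2 + 16).
So (s - 2)Y = s/(s^2 + 16) + (4).
Divide through and combine into a single rational function.

Y(s) = (4*s^2 + s + 64)/(s^3 - 2*s^2 + 16*s - 32)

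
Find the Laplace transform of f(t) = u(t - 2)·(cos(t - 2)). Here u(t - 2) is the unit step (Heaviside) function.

s*exp(-2*s)/(s^2 + 1)

By the second shifting theorem, L{u(t - c)·g(t - c)} = e^(-cs)·G(s) with c = 2 and G(s) = L{g(t)}.
L{cos(t)} = s/(s^2 + 1).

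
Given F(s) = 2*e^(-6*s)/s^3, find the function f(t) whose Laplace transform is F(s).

The factor e^(-6s) signals a time shift by c = 6 (second shifting theorem).
L{t^2} = 2!/s^3 = 2/s^3, so L^-1{2/s^3} = t^2.
Hence the inverse is u(t - 6) times that function evaluated at t - 6.

f(t) = Heaviside(t - 6)*((t - 6)^2)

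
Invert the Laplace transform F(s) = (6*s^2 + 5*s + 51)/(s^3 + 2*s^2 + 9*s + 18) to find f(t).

Factor the denominator: s^3 + 2*s^2 + 9*s + 18 = (s + 2)*(s^2 + 9).
Partial fraction decomposition gives [5/(s + 2)] + [s/(s^2 + 9)] + [3/(s^2 + 9)].
Invert each term: 5/(s + 2) ↔ 5e^(-2t); 1·s/(s^2 + 9) ↔ cos(3t); 1·3/(s^2 + 9) ↔ sin(3t).

f(t) = sin(3*t) + cos(3*t) + 5*exp(-2*t)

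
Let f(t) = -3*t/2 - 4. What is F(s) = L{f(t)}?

By linearity of the Laplace transform, transform each term separately.
(-3/2)·[L{t} = 1!/s^2 = 1/s^2]; L{-4} = -4/s.

F(s) = -4/s - 3/(2*s^2)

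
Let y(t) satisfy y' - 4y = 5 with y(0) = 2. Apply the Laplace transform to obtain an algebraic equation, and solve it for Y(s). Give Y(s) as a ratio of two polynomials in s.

Y(s) = (2*s + 5)/(s^2 - 4*s)

Take the Laplace transform of both sides.
With L{y'} = sY - y(0) = sY - 2: the LHS transforms to (s - 4)Y - (2).
The right side is L{5} = 5/s.
So (s - 4)Y = 5/s + (2).
Solve for Y(s) and write it as one ratio of polynomials.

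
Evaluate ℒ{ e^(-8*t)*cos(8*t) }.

(s + 8)/((s + 8)^2 + 64)

L{cos(8t)} = s/(s^2 + 64).
By the first shifting theorem, multiplying by e^(-8t) replaces s with s + 8.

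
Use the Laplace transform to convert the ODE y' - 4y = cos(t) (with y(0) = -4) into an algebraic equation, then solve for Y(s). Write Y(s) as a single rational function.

Take the Laplace transform of both sides.
Using L{y'} = sY - y(0) = sY - (-4), the left side becomes (s - 4)Y - (-4).
The right side is L{cos(t)} = s/(s^2 + 1).
So (s - 4)Y = s/(s^2 + 1) + (-4).
Isolate Y and clear denominators.

Y(s) = (-4*s^2 + s - 4)/(s^3 - 4*s^2 + s - 4)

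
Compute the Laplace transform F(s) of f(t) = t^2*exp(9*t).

L{e^(9t)} = 1/(s - 9).
Then apply L{t^2·g(t)} = (-1)^2 d^2/ds^2[G(s)] with G(s) = 1/(s - 9):
differentiating 2 times and applying the sign gives 2/(s - 9)^3.

F(s) = 2/(s - 9)^3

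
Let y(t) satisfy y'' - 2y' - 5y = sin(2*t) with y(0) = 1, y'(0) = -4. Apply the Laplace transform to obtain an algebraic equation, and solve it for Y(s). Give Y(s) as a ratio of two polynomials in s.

Take the Laplace transform of both sides.
With L{y''} = s^2 Y - s·y(0) - y'(0) and L{y'} = sY - y(0), with y(0) = 1, y'(0) = -4: the LHS transforms to (s^2 - 2*s - 5)Y - (s - 6).
The right side is L{sin(2*t)} = 2/(s^2 + 4).
So (s^2 - 2*s - 5)Y = 2/(s^2 + 4) + (s - 6).
Divide through and combine into a single rational function.

Y(s) = (s^3 - 6*s^2 + 4*s - 22)/(s^4 - 2*s^3 - s^2 - 8*s - 20)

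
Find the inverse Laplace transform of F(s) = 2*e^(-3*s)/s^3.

Heaviside(t - 3)*((t - 3)^2)

The factor e^(-3s) signals a time shift by c = 3 (second shifting theorem).
L{t^2} = 2!/s^3 = 2/s^3, so L^-1{2/s^3} = t^2.
Hence the inverse is u(t - 3) times that function evaluated at t - 3.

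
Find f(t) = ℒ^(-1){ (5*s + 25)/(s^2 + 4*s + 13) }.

Complete the square in the denominator: s^2 + 4*s + 13 = (s + 2)^2 + 3^2.
Split the numerator to match: 5*s + 25 = 5·(s + 2) + 5·3.
Invert each term: 5·(s + 2)/((s + 2)^2 + 9) ↔ 5e^(-2t)cos(3t); 5·3/((s + 2)^2 + 9) ↔ 5e^(-2t)sin(3t).

f(t) = 5*exp(-2*t)*sin(3*t) + 5*exp(-2*t)*cos(3*t)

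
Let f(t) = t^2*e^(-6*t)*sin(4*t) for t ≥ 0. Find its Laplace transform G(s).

G(s) = 8*(3*s^2 + 36*s + 92)/(s^2 + 12*s + 52)^3

L{sin(4t)} = 4/(s^2 + 16).
Multiplying by e^(-6t) shifts s → s + 6, so L{e^(-6*t)*sin(4*t)} = 4/((s + 6)^2 + 16).
Then apply L{t^2·g(t)} = (-1)^2 d^2/ds^2[H(s)] with H(s) = 4/((s + 6)^2 + 16):
differentiating 2 times and applying the sign gives 8*(3*s^2 + 36*s + 92)/(s^2 + 12*s + 52)^3.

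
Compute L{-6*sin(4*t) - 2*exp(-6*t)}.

-24/(s^2 + 16) - 2/(s + 6)

The transform is linear, so treat each term independently.
(-6)·[L{sin(4t)} = 4/(s^2 + 16)]; (-2)·[L{e^(-6t)} = 1/(s + 6)].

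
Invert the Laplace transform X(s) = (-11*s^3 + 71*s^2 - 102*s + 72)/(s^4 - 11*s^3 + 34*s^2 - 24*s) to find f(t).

Factor the denominator: s^4 - 11*s^3 + 34*s^2 - 24*s = s*(s - 6)*(s - 4)*(s - 1).
Partial fraction decomposition gives [-6/(s - 6)] + [-4/(s - 4)] + [-3/s] + [2/(s - 1)].
Invert each term: -6/(s - 6) ↔ -6e^(6t); -4/(s - 4) ↔ -4e^(4t); -3/(s - 0) ↔ -3e^(0t); 2/(s - 1) ↔ 2e^(t).

f(t) = -6*exp(6*t) - 4*exp(4*t) + 2*exp(t) - 3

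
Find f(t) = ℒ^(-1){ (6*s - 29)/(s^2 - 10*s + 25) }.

Factor the denominator: s^2 - 10*s + 25 = (s - 5)^2.
Partial fraction decomposition gives [6/(s - 5)] + [(s - 5)^(-2)].
Invert each term: 6/(s - 5) ↔ 6e^(5t); 1/(s - 5)^2 ↔ t·e^(5t).

f(t) = t*exp(5*t) + 6*exp(5*t)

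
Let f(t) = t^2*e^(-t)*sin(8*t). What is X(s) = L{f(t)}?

X(s) = 16*(3*s^2 + 6*s - 61)/(s^2 + 2*s + 65)^3

L{sin(8t)} = 8/(s^2 + 64).
Multiplying by e^(-t) shifts s → s + 1, so L{e^(-t)*sin(8*t)} = 8/((s + 1)^2 + 64).
Then apply L{t^2·g(t)} = (-1)^2 d^2/ds^2[G(s)] with G(s) = 8/((s + 1)^2 + 64):
differentiating 2 times and applying the sign gives 16*(3*s^2 + 6*s - 61)/(s^2 + 2*s + 65)^3.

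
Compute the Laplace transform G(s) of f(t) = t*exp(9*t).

L{e^(9t)} = 1/(s - 9).
Then apply L{t·g(t)} = -d/ds[H(s)] with H(s) = 1/(s - 9):
differentiating 1 time and applying the sign gives (s - 9)^(-2).

G(s) = (s - 9)^(-2)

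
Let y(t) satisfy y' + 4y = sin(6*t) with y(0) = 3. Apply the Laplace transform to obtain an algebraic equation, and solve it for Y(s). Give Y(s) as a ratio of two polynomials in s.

Transform both sides with L{·}.
The derivative rules (L{y'} = sY - y(0) = sY - 3) turn the left side into (s + 4)Y - (3).
The right side is L{sin(6*t)} = 6/(s^2 + 36).
So (s + 4)Y = 6/(s^2 + 36) + (3).
Isolate Y and clear denominators.

Y(s) = (3*s^2 + 114)/(s^3 + 4*s^2 + 36*s + 144)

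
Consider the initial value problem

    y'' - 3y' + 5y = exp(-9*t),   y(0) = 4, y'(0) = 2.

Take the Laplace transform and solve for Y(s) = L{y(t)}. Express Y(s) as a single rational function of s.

Apply the Laplace transform to the equation.
The derivative rules (L{y''} = s^2 Y - s·y(0) - y'(0) and L{y'} = sY - y(0), with y(0) = 4, y'(0) = 2) turn the left side into (s^2 - 3*s + 5)Y - (4*s - 10).
The right side is L{exp(-9*t)} = 1/(s + 9).
So (s^2 - 3*s + 5)Y = 1/(s + 9) + (4*s - 10).
Isolate Y and clear denominators.

Y(s) = (4*s^2 + 26*s - 89)/(s^3 + 6*s^2 - 22*s + 45)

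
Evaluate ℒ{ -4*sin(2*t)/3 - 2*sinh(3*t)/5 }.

By linearity of the Laplace transform, transform each term separately.
(-2/5)·[L{sinh(3t)} = 3/(s^2 - 9)]; (-4/3)·[L{sin(2t)} = 2/(s^2 + 4)].

-8/(3*(s^2 + 4)) - 6/(5*(s^2 - 9))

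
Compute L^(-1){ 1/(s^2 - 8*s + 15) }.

Rewrite the denominator: s^2 - 8*s + 15 = (s - 4)^2 - 1.
The form in (s - 4) signals a first-shifting-theorem factor e^(4t).
Since L{sinh(t)} = 1/(s^2 - 1), the inverse is e^(4*t)*sinh(t).

exp(4*t)*sinh(t)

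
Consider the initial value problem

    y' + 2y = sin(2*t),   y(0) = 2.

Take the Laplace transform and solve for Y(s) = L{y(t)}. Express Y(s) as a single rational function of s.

Apply the Laplace transform to the equation.
The derivative rules (L{y'} = sY - y(0) = sY - 2) turn the left side into (s + 2)Y - (2).
The right side is L{sin(2*t)} = 2/(s^2 + 4).
So (s + 2)Y = 2/(s^2 + 4) + (2).
Divide through and combine into a single rational function.

Y(s) = (2*s^2 + 10)/(s^3 + 2*s^2 + 4*s + 8)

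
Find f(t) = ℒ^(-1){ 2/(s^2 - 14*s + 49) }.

f(t) = 2*t*exp(7*t)

Rewrite the denominator: s^2 - 14*s + 49 = (s - 7)^2.
The form in (s - 7) signals a first-shifting-theorem factor e^(7t).
Since L{t} = 1!/s^2 = 1/s^2, the inverse is t*e^(7*t), scaled by 2.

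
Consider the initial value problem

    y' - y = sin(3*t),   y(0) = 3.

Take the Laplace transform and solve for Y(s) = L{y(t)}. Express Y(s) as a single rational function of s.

Y(s) = (3*s^2 + 30)/(s^3 - s^2 + 9*s - 9)

Laplace-transform each side.
The derivative rules (L{y'} = sY - y(0) = sY - 3) turn the left side into (s - 1)Y - (3).
The right side is L{sin(3*t)} = 3/(s^2 + 9).
So (s - 1)Y = 3/(s^2 + 9) + (3).
Solve for Y(s) and write it as one ratio of polynomials.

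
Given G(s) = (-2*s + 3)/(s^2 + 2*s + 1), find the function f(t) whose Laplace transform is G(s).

f(t) = 5*t*exp(-t) - 2*exp(-t)

Factor the denominator: s^2 + 2*s + 1 = (s + 1)^2.
Partial fraction decomposition gives [-2/(s + 1)] + [5/(s + 1)^2].
Invert each term: -2/(s + 1) ↔ -2e^(-t); 5/(s + 1)^2 ↔ 5t·e^(-t).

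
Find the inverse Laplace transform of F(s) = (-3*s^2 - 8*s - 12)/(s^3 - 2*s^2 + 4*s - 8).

Factor the denominator: s^3 - 2*s^2 + 4*s - 8 = (s - 2)*(s^2 + 4).
Partial fraction decomposition gives [-5/(s - 2)] + [2*s/(s^2 + 4)] + [-4/(s^2 + 4)].
Invert each term: -5/(s - 2) ↔ -5e^(2t); 2·s/(s^2 + 4) ↔ 2cos(2t); -2·2/(s^2 + 4) ↔ -2sin(2t).

-5*exp(2*t) - 2*sin(2*t) + 2*cos(2*t)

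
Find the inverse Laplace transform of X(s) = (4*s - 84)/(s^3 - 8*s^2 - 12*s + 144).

-6*t*exp(6*t) + exp(6*t) - exp(-4*t)

Factor the denominator: s^3 - 8*s^2 - 12*s + 144 = (s - 6)^2*(s + 4).
Partial fraction decomposition gives [1/(s - 6)] + [-6/(s - 6)^2] + [-1/(s + 4)].
Invert each term: 1/(s - 6) ↔ e^(6t); -6/(s - 6)^2 ↔ -6t·e^(6t); -1/(s + 4) ↔ -e^(-4t).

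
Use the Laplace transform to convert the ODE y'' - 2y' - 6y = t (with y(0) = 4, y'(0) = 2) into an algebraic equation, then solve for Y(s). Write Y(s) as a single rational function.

Y(s) = (4*s^3 - 6*s^2 + 1)/(s^4 - 2*s^3 - 6*s^2)

Apply the Laplace transform to the equation.
The derivative rules (L{y''} = s^2 Y - s·y(0) - y'(0) and L{y'} = sY - y(0), with y(0) = 4, y'(0) = 2) turn the left side into (s^2 - 2*s - 6)Y - (4*s - 6).
The right side is L{t} = s^(-2).
So (s^2 - 2*s - 6)Y = s^(-2) + (4*s - 6).
Isolate Y and clear denominators.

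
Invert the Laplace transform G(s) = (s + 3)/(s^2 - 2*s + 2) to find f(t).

Complete the square in the denominator: s^2 - 2*s + 2 = (s - 1)^2 + 1^2.
Split the numerator to match: s + 3 = 1·(s - 1) + 4·1.
Invert each term: 1·(s - 1)/((s - 1)^2 + 1) ↔ e^(t)cos(t); 4·1/((s - 1)^2 + 1) ↔ 4e^(t)sin(t).

f(t) = 4*exp(t)*sin(t) + exp(t)*cos(t)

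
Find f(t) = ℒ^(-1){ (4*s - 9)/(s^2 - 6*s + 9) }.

f(t) = 3*t*exp(3*t) + 4*exp(3*t)

Factor the denominator: s^2 - 6*s + 9 = (s - 3)^2.
Partial fraction decomposition gives [4/(s - 3)] + [3/(s - 3)^2].
Invert each term: 4/(s - 3) ↔ 4e^(3t); 3/(s - 3)^2 ↔ 3t·e^(3t).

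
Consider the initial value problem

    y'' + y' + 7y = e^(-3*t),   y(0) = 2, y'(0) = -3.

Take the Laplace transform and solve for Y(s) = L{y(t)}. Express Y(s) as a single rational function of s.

Y(s) = (2*s^2 + 5*s - 2)/(s^3 + 4*s^2 + 10*s + 21)

Transform both sides with L{·}.
With L{y''} = s^2 Y - s·y(0) - y'(0) and L{y'} = sY - y(0), with y(0) = 2, y'(0) = -3: the LHS transforms to (s^2 + s + 7)Y - (2*s - 1).
The right side is L{e^(-3*t)} = 1/(s + 3).
So (s^2 + s + 7)Y = 1/(s + 3) + (2*s - 1).
Divide through and combine into a single rational function.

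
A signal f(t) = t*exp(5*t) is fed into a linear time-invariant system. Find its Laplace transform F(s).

L{e^(5t)} = 1/(s - 5).
Then apply L{t·g(t)} = -d/ds[G(s)] with G(s) = 1/(s - 5):
differentiating 1 time and applying the sign gives (s - 5)^(-2).

F(s) = (s - 5)^(-2)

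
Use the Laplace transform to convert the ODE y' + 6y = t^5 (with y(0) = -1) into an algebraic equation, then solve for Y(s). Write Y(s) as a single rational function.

Laplace-transform each side.
The derivative rules (L{y'} = sY - y(0) = sY - (-1)) turn the left side into (s + 6)Y - (-1).
The right side is L{t^5} = 120/s^6.
So (s + 6)Y = 120/s^6 + (-1).
Isolate Y and clear denominators.

Y(s) = (-s^6 + 120)/(s^7 + 6*s^6)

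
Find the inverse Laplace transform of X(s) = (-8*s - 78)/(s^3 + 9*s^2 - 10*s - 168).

-exp(4*t) + 3*exp(-6*t) - 2*exp(-7*t)

Factor the denominator: s^3 + 9*s^2 - 10*s - 168 = (s - 4)*(s + 6)*(s + 7).
Partial fraction decomposition gives [-1/(s - 4)] + [3/(s + 6)] + [-2/(s + 7)].
Invert each term: -1/(s - 4) ↔ -e^(4t); 3/(s + 6) ↔ 3e^(-6t); -2/(s + 7) ↔ -2e^(-7t).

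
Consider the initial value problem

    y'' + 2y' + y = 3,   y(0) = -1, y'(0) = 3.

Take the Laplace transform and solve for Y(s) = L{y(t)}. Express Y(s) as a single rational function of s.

Transform both sides with L{·}.
The derivative rules (L{y''} = s^2 Y - s·y(0) - y'(0) and L{y'} = sY - y(0), with y(0) = -1, y'(0) = 3) turn the left side into (s^2 + 2*s + 1)Y - (-s + 1).
The right side is L{3} = 3/s.
So (s^2 + 2*s + 1)Y = 3/s + (-s + 1).
Divide through and combine into a single rational function.

Y(s) = (-s^2 + s + 3)/(s^3 + 2*s^2 + s)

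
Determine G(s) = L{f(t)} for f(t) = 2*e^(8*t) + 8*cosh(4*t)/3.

Apply the Laplace transform termwise.
(8/3)·[L{cosh(4t)} = s/(s^2 - 16)]; (2)·[L{e^(8t)} = 1/(s - 8)].

G(s) = 8*s/(3*(s^2 - 16)) + 2/(s - 8)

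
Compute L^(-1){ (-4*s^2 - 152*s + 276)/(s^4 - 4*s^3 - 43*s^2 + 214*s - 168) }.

-6*exp(6*t) + 6*exp(4*t) + exp(t) - exp(-7*t)

Factor the denominator: s^4 - 4*s^3 - 43*s^2 + 214*s - 168 = (s - 6)*(s - 4)*(s - 1)*(s + 7).
Partial fraction decomposition gives [6/(s - 4)] + [-6/(s - 6)] + [1/(s - 1)] + [-1/(s + 7)].
Invert each term: 6/(s - 4) ↔ 6e^(4t); -6/(s - 6) ↔ -6e^(6t); 1/(s - 1) ↔ e^(t); -1/(s + 7) ↔ -e^(-7t).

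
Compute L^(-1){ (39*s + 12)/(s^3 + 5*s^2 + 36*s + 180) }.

Factor the denominator: s^3 + 5*s^2 + 36*s + 180 = (s + 5)*(s^2 + 36).
Partial fraction decomposition gives [-3/(s + 5)] + [3*s/(s^2 + 36)] + [24/(s^2 + 36)].
Invert each term: -3/(s + 5) ↔ -3e^(-5t); 3·s/(s^2 + 36) ↔ 3cos(6t); 4·6/(s^2 + 36) ↔ 4sin(6t).

4*sin(6*t) + 3*cos(6*t) - 3*exp(-5*t)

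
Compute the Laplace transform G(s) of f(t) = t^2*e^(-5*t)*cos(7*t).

G(s) = 2*(s + 5)*(s^2 + 10*s - 122)/(s^2 + 10*s + 74)^3

L{cos(7t)} = s/(s^2 + 49).
Multiplying by e^(-5t) shifts s → s + 5, so L{e^(-5*t)*cos(7*t)} = (s + 5)/((s + 5)^2 + 49).
Then apply L{t^2·g(t)} = (-1)^2 d^2/ds^2[H(s)] with H(s) = (s + 5)/((s + 5)^2 + 49):
differentiating 2 times and applying the sign gives 2*(s + 5)*(s^2 + 10*s - 122)/(s^2 + 10*s + 74)^3.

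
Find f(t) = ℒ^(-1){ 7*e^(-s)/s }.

f(t) = Heaviside(t - 1)*(7)

The factor e^(-s) signals a time shift by c = 1 (second shifting theorem).
L{7} = 7/s, so L^-1{7/s} = 7.
Hence the inverse is u(t - 1) times that function evaluated at t - 1.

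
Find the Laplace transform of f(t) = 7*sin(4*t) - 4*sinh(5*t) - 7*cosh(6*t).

-7*s/(s^2 - 36) + 28/(s^2 + 16) - 20/(s^2 - 25)

The transform is linear, so treat each term independently.
(-4)·[L{sinh(5t)} = 5/(s^2 - 25)]; (-7)·[L{cosh(6t)} = s/(s^2 - 36)]; (7)·[L{sin(4t)} = 4/(s^2 + 16)].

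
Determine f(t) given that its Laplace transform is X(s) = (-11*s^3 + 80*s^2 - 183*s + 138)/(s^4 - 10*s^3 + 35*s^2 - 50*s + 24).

Factor the denominator: s^4 - 10*s^3 + 35*s^2 - 50*s + 24 = (s - 4)*(s - 3)*(s - 2)*(s - 1).
Partial fraction decomposition gives [-4/(s - 1)] + [-6/(s - 3)] + [2/(s - 2)] + [-3/(s - 4)].
Invert each term: -4/(s - 1) ↔ -4e^(t); -6/(s - 3) ↔ -6e^(3t); 2/(s - 2) ↔ 2e^(2t); -3/(s - 4) ↔ -3e^(4t).

f(t) = -3*exp(4*t) - 6*exp(3*t) + 2*exp(2*t) - 4*exp(t)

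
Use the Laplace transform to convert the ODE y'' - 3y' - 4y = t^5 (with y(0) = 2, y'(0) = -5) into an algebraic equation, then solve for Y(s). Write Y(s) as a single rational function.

Y(s) = (2*s^7 - 11*s^6 + 120)/(s^8 - 3*s^7 - 4*s^6)

Take the Laplace transform of both sides.
The derivative rules (L{y''} = s^2 Y - s·y(0) - y'(0) and L{y'} = sY - y(0), with y(0) = 2, y'(0) = -5) turn the left side into (s^2 - 3*s - 4)Y - (2*s - 11).
The right side is L{t^5} = 120/s^6.
So (s^2 - 3*s - 4)Y = 120/s^6 + (2*s - 11).
Solve for Y(s) and write it as one ratio of polynomials.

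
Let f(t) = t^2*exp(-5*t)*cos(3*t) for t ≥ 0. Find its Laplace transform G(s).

G(s) = 2*(s + 5)*(s^2 + 10*s - 2)/(s^2 + 10*s + 34)^3

L{cos(3t)} = s/(s^2 + 9).
Multiplying by e^(-5t) shifts s → s + 5, so L{exp(-5*t)*cos(3*t)} = (s + 5)/((s + 5)^2 + 9).
Then apply L{t^2·g(t)} = (-1)^2 d^2/ds^2[H(s)] with H(s) = (s + 5)/((s + 5)^2 + 9):
differentiating 2 times and applying the sign gives 2*(s + 5)*(s^2 + 10*s - 2)/(s^2 + 10*s + 34)^3.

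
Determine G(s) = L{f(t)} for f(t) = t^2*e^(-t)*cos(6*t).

L{cos(6t)} = s/(s^2 + 36).
Multiplying by e^(-t) shifts s → s + 1, so L{e^(-t)*cos(6*t)} = (s + 1)/((s + 1)^2 + 36).
Then apply L{t^2·g(t)} = (-1)^2 d^2/ds^2[H(s)] with H(s) = (s + 1)/((s + 1)^2 + 36):
differentiating 2 times and applying the sign gives 2*(s + 1)*(s^2 + 2*s - 107)/(s^2 + 2*s + 37)^3.

G(s) = 2*(s + 1)*(s^2 + 2*s - 107)/(s^2 + 2*s + 37)^3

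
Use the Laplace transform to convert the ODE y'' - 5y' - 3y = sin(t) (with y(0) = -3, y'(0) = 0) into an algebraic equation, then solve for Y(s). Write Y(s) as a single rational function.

Y(s) = (-3*s^3 + 15*s^2 - 3*s + 16)/(s^4 - 5*s^3 - 2*s^2 - 5*s - 3)

Laplace-transform each side.
With L{y''} = s^2 Y - s·y(0) - y'(0) and L{y'} = sY - y(0), with y(0) = -3, y'(0) = 0: the LHS transforms to (s^2 - 5*s - 3)Y - (-3*s + 15).
The right side is L{sin(t)} = 1/(s^2 + 1).
So (s^2 - 5*s - 3)Y = 1/(s^2 + 1) + (-3*s + 15).
Isolate Y and clear denominators.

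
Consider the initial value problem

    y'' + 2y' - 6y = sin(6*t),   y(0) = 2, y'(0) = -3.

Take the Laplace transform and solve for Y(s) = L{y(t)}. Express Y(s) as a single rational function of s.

Y(s) = (2*s^3 + s^2 + 72*s + 42)/(s^4 + 2*s^3 + 30*s^2 + 72*s - 216)

Apply the Laplace transform to the equation.
The derivative rules (L{y''} = s^2 Y - s·y(0) - y'(0) and L{y'} = sY - y(0), with y(0) = 2, y'(0) = -3) turn the left side into (s^2 + 2*s - 6)Y - (2*s + 1).
The right side is L{sin(6*t)} = 6/(s^2 + 36).
So (s^2 + 2*s - 6)Y = 6/(s^2 + 36) + (2*s + 1).
Solve for Y(s) and write it as one ratio of polynomials.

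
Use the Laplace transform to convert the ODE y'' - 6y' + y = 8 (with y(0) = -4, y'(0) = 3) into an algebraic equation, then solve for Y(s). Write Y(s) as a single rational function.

Y(s) = (-4*s^2 + 27*s + 8)/(s^3 - 6*s^2 + s)

Take the Laplace transform of both sides.
With L{y''} = s^2 Y - s·y(0) - y'(0) and L{y'} = sY - y(0), with y(0) = -4, y'(0) = 3: the LHS transforms to (s^2 - 6*s + 1)Y - (-4*s + 27).
The right side is L{8} = 8/s.
So (s^2 - 6*s + 1)Y = 8/s + (-4*s + 27).
Isolate Y and clear denominators.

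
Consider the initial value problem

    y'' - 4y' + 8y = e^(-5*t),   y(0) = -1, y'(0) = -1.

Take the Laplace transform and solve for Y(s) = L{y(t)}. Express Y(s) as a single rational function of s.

Transform both sides with L{·}.
The derivative rules (L{y''} = s^2 Y - s·y(0) - y'(0) and L{y'} = sY - y(0), with y(0) = -1, y'(0) = -1) turn the left side into (s^2 - 4*s + 8)Y - (-s + 3).
The right side is L{e^(-5*t)} = 1/(s + 5).
So (s^2 - 4*s + 8)Y = 1/(s + 5) + (-s + 3).
Divide through and combine into a single rational function.

Y(s) = (-s^2 - 2*s + 16)/(s^3 + s^2 - 12*s + 40)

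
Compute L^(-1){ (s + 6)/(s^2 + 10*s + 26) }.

exp(-5*t)*sin(t) + exp(-5*t)*cos(t)

Complete the square in the denominator: s^2 + 10*s + 26 = (s + 5)^2 + 1^2.
Split the numerator to match: s + 6 = 1·(s + 5) + 1·1.
Invert each term: 1·(s + 5)/((s + 5)^2 + 1) ↔ e^(-5t)cos(t); 1·1/((s + 5)^2 + 1) ↔ e^(-5t)sin(t).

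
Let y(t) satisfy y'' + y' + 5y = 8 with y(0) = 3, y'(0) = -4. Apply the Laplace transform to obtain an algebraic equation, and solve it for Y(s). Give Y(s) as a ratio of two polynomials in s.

Laplace-transform each side.
With L{y''} = s^2 Y - s·y(0) - y'(0) and L{y'} = sY - y(0), with y(0) = 3, y'(0) = -4: the LHS transforms to (s^2 + s + 5)Y - (3*s - 1).
The right side is L{8} = 8/s.
So (s^2 + s + 5)Y = 8/s + (3*s - 1).
Isolate Y and clear denominators.

Y(s) = (3*s^2 - s + 8)/(s^3 + s^2 + 5*s)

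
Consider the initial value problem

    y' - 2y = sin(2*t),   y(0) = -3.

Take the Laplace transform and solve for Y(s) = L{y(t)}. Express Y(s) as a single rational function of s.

Laplace-transform each side.
With L{y'} = sY - y(0) = sY - (-3): the LHS transforms to (s - 2)Y - (-3).
The right side is L{sin(2*t)} = 2/(s^2 + 4).
So (s - 2)Y = 2/(s^2 + 4) + (-3).
Solve for Y(s) and write it as one ratio of polynomials.

Y(s) = (-3*s^2 - 10)/(s^3 - 2*s^2 + 4*s - 8)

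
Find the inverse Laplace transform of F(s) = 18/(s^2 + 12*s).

Rewrite the denominator: s^2 + 12*s = (s + 6)^2 - 36.
The form in (s + 6) signals a first-shifting-theorem factor e^(-6t).
Since L{sinh(6t)} = 6/(s^2 - 36), the inverse is e^(-6*t)*sinh(6*t), scaled by 3.

3*exp(-6*t)*sinh(6*t)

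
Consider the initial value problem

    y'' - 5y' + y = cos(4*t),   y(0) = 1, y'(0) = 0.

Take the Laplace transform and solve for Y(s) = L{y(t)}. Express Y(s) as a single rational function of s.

Y(s) = (s^3 - 5*s^2 + 17*s - 80)/(s^4 - 5*s^3 + 17*s^2 - 80*s + 16)

Laplace-transform each side.
The derivative rules (L{y''} = s^2 Y - s·y(0) - y'(0) and L{y'} = sY - y(0), with y(0) = 1, y'(0) = 0) turn the left side into (s^2 - 5*s + 1)Y - (s - 5).
The right side is L{cos(4*t)} = s/(s^2 + 16).
So (s^2 - 5*s + 1)Y = s/(s^2 + 16) + (s - 5).
Divide through and combine into a single rational function.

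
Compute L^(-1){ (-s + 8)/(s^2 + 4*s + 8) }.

Complete the square in the denominator: s^2 + 4*s + 8 = (s + 2)^2 + 2^2.
Split the numerator to match: -s + 8 = -1·(s + 2) + 5·2.
Invert each term: -1·(s + 2)/((s + 2)^2 + 4) ↔ -e^(-2t)cos(2t); 5·2/((s + 2)^2 + 4) ↔ 5e^(-2t)sin(2t).

5*exp(-2*t)*sin(2*t) - exp(-2*t)*cos(2*t)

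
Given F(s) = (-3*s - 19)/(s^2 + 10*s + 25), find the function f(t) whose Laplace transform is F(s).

f(t) = -4*t*exp(-5*t) - 3*exp(-5*t)

Factor the denominator: s^2 + 10*s + 25 = (s + 5)^2.
Partial fraction decomposition gives [-3/(s + 5)] + [-4/(s + 5)^2].
Invert each term: -3/(s + 5) ↔ -3e^(-5t); -4/(s + 5)^2 ↔ -4t·e^(-5t).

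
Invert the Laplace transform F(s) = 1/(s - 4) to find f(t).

Since L{e^(4t)} = 1/(s - 4), the inverse is e^(4*t).

f(t) = exp(4*t)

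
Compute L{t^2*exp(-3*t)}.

2/(s + 3)^3

L{e^(-3t)} = 1/(s + 3).
Then apply L{t^2·g(t)} = (-1)^2 d^2/ds^2[G(s)] with G(s) = 1/(s + 3):
differentiating 2 times and applying the sign gives 2/(s + 3)^3.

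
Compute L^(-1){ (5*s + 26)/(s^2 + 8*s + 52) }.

Complete the square in the denominator: s^2 + 8*s + 52 = (s + 4)^2 + 6^2.
Split the numerator to match: 5*s + 26 = 5·(s + 4) + 1·6.
Invert each term: 5·(s + 4)/((s + 4)^2 + 36) ↔ 5e^(-4t)cos(6t); 1·6/((s + 4)^2 + 36) ↔ e^(-4t)sin(6t).

exp(-4*t)*sin(6*t) + 5*exp(-4*t)*cos(6*t)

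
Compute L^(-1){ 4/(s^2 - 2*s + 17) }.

exp(t)*sin(4*t)

Rewrite the denominator: s^2 - 2*s + 17 = (s - 1)^2 + 16.
The form in (s - 1) signals a first-shifting-theorem factor e^(t).
Since L{sin(4t)} = 4/(s^2 + 16), the inverse is exp(t)*sin(4*t).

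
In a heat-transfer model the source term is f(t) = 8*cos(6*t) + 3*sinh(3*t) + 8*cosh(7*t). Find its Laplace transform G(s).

G(s) = 8*s/(s^2 + 36) + 8*s/(s^2 - 49) + 9/(s^2 - 9)

The transform is linear, so treat each term independently.
(8)·[L{cosh(7t)} = s/(s^2 - 49)]; (8)·[L{cos(6t)} = s/(s^2 + 36)]; (3)·[L{sinh(3t)} = 3/(s^2 - 9)].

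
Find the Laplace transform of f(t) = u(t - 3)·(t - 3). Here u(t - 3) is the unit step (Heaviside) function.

By the second shifting theorem, L{u(t - c)·g(t - c)} = e^(-cs)·H(s) with c = 3 and H(s) = L{g(t)}.
L{t} = 1!/s^2 = 1/s^2.

exp(-3*s)/s^2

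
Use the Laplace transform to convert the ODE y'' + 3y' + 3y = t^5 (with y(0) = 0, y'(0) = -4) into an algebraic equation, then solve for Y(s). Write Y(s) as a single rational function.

Transform both sides with L{·}.
The derivative rules (L{y''} = s^2 Y - s·y(0) - y'(0) and L{y'} = sY - y(0), with y(0) = 0, y'(0) = -4) turn the left side into (s^2 + 3*s + 3)Y - (-4).
The right side is L{t^5} = 120/s^6.
So (s^2 + 3*s + 3)Y = 120/s^6 + (-4).
Divide through and combine into a single rational function.

Y(s) = (-4*s^6 + 120)/(s^8 + 3*s^7 + 3*s^6)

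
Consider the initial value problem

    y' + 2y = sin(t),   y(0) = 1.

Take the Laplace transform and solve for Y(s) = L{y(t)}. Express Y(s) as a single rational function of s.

Apply the Laplace transform to the equation.
The derivative rules (L{y'} = sY - y(0) = sY - 1) turn the left side into (s + 2)Y - (1).
The right side is L{sin(t)} = 1/(s^2 + 1).
So (s + 2)Y = 1/(s^2 + 1) + (1).
Isolate Y and clear denominators.

Y(s) = (s^2 + 2)/(s^3 + 2*s^2 + s + 2)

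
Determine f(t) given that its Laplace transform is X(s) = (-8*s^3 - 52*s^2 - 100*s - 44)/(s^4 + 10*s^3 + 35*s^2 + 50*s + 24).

Factor the denominator: s^4 + 10*s^3 + 35*s^2 + 50*s + 24 = (s + 1)*(s + 2)*(s + 3)*(s + 4).
Partial fraction decomposition gives [-6/(s + 4)] + [-6/(s + 2)] + [2/(s + 3)] + [2/(s + 1)].
Invert each term: -6/(s + 4) ↔ -6e^(-4t); -6/(s + 2) ↔ -6e^(-2t); 2/(s + 3) ↔ 2e^(-3t); 2/(s + 1) ↔ 2e^(-t).

f(t) = 2*exp(-t) - 6*exp(-2*t) + 2*exp(-3*t) - 6*exp(-4*t)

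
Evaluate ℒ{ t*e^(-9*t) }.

(s + 9)^(-2)

L{e^(-9t)} = 1/(s + 9).
Then apply L{t·g(t)} = -d/ds[H(s)] with H(s) = 1/(s + 9):
differentiating 1 time and applying the sign gives (s + 9)^(-2).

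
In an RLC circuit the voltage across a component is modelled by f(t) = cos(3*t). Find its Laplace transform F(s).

F(s) = s/(s^2 + 9)

L{cos(3t)} = s/(s^2 + 9).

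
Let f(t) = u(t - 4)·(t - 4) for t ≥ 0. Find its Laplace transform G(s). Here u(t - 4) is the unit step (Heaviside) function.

G(s) = exp(-4*s)/s^2

By the second shifting theorem, L{u(t - c)·g(t - c)} = e^(-cs)·H(s) with c = 4 and H(s) = L{g(t)}.
L{t} = 1!/s^2 = 1/s^2.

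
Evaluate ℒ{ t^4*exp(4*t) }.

L{t^4} = 4!/s^5 = 24/s^5.
By the first shifting theorem, multiplying by e^(4t) replaces s with s - 4.

24/(s - 4)^5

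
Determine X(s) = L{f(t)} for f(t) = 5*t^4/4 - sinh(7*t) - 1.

X(s) = -7/(s^2 - 49) - 1/s + 30/s^5

By linearity of the Laplace transform, transform each term separately.
(5/4)·[L{t^4} = 4!/s^5 = 24/s^5]; L{-1} = -1/s; (-1)·[L{sinh(7t)} = 7/(s^2 - 49)].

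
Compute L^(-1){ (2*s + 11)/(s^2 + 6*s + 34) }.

Complete the square in the denominator: s^2 + 6*s + 34 = (s + 3)^2 + 5^2.
Split the numerator to match: 2*s + 11 = 2·(s + 3) + 1·5.
Invert each term: 2·(s + 3)/((s + 3)^2 + 25) ↔ 2e^(-3t)cos(5t); 1·5/((s + 3)^2 + 25) ↔ e^(-3t)sin(5t).

exp(-3*t)*sin(5*t) + 2*exp(-3*t)*cos(5*t)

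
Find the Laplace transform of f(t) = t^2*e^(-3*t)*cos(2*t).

L{cos(2t)} = s/(s^2 + 4).
Multiplying by e^(-3t) shifts s → s + 3, so L{e^(-3*t)*cos(2*t)} = (s + 3)/((s + 3)^2 + 4).
Then apply L{t^2·g(t)} = (-1)^2 d^2/ds^2[G(s)] with G(s) = (s + 3)/((s + 3)^2 + 4):
differentiating 2 times and applying the sign gives 2*(s + 3)*(s^2 + 6*s - 3)/(s^2 + 6*s + 13)^3.

2*(s + 3)*(s^2 + 6*s - 3)/(s^2 + 6*s + 13)^3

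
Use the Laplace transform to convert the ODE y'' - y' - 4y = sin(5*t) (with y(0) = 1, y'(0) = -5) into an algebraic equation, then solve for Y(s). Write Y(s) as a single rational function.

Laplace-transform each side.
With L{y''} = s^2 Y - s·y(0) - y'(0) and L{y'} = sY - y(0), with y(0) = 1, y'(0) = -5: the LHS transforms to (s^2 - s - 4)Y - (s - 6).
The right side is L{sin(5*t)} = 5/(s^2 + 25).
So (s^2 - s - 4)Y = 5/(s^2 + 25) + (s - 6).
Isolate Y and clear denominators.

Y(s) = (s^3 - 6*s^2 + 25*s - 145)/(s^4 - s^3 + 21*s^2 - 25*s - 100)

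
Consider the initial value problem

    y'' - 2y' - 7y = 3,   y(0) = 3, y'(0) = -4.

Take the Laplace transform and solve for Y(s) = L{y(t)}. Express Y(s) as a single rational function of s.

Apply the Laplace transform to the equation.
Using L{y''} = s^2 Y - s·y(0) - y'(0) and L{y'} = sY - y(0), with y(0) = 3, y'(0) = -4, the left side becomes (s^2 - 2*s - 7)Y - (3*s - 10).
The right side is L{3} = 3/s.
So (s^2 - 2*s - 7)Y = 3/s + (3*s - 10).
Isolate Y and clear denominators.

Y(s) = (3*s^2 - 10*s + 3)/(s^3 - 2*s^2 - 7*s)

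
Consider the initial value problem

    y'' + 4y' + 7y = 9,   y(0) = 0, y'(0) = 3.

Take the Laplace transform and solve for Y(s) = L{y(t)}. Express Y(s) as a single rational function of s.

Take the Laplace transform of both sides.
With L{y''} = s^2 Y - s·y(0) - y'(0) and L{y'} = sY - y(0), with y(0) = 0, y'(0) = 3: the LHS transforms to (s^2 + 4*s + 7)Y - (3).
The right side is L{9} = 9/s.
So (s^2 + 4*s + 7)Y = 9/s + (3).
Divide through and combine into a single rational function.

Y(s) = (3*s + 9)/(s^3 + 4*s^2 + 7*s)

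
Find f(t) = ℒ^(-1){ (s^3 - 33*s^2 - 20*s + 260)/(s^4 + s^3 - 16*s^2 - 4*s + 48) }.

f(t) = -2*exp(3*t) - 4*exp(2*t) + 4*exp(-2*t) + 3*exp(-4*t)

Factor the denominator: s^4 + s^3 - 16*s^2 - 4*s + 48 = (s - 3)*(s - 2)*(s + 2)*(s + 4).
Partial fraction decomposition gives [4/(s + 2)] + [-2/(s - 3)] + [-4/(s - 2)] + [3/(s + 4)].
Invert each term: 4/(s + 2) ↔ 4e^(-2t); -2/(s - 3) ↔ -2e^(3t); -4/(s - 2) ↔ -4e^(2t); 3/(s + 4) ↔ 3e^(-4t).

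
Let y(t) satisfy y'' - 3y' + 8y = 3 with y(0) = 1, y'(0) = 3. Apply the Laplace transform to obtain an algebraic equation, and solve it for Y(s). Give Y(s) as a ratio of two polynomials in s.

Y(s) = (s^2 + 3)/(s^3 - 3*s^2 + 8*s)

Take the Laplace transform of both sides.
The derivative rules (L{y''} = s^2 Y - s·y(0) - y'(0) and L{y'} = sY - y(0), with y(0) = 1, y'(0) = 3) turn the left side into (s^2 - 3*s + 8)Y - (s).
The right side is L{3} = 3/s.
So (s^2 - 3*s + 8)Y = 3/s + (s).
Isolate Y and clear denominators.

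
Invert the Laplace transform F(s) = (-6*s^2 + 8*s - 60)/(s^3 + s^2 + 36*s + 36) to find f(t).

Factor the denominator: s^3 + s^2 + 36*s + 36 = (s + 1)*(s^2 + 36).
Partial fraction decomposition gives [-2/(s + 1)] + [-4*s/(s^2 + 36)] + [12/(s^2 + 36)].
Invert each term: -2/(s + 1) ↔ -2e^(-t); -4·s/(s^2 + 36) ↔ -4cos(6t); 2·6/(s^2 + 36) ↔ 2sin(6t).

f(t) = 2*sin(6*t) - 4*cos(6*t) - 2*exp(-t)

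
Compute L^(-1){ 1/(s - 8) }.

exp(8*t)

Since L{e^(8t)} = 1/(s - 8), the inverse is e^(8*t).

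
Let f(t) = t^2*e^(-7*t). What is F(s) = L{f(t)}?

L{e^(-7t)} = 1/(s + 7).
Then apply L{t^2·g(t)} = (-1)^2 d^2/ds^2[G(s)] with G(s) = 1/(s + 7):
differentiating 2 times and applying the sign gives 2/(s + 7)^3.

F(s) = 2/(s + 7)^3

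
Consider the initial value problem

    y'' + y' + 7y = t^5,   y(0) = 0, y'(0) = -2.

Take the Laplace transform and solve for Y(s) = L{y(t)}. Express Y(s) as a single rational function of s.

Laplace-transform each side.
The derivative rules (L{y''} = s^2 Y - s·y(0) - y'(0) and L{y'} = sY - y(0), with y(0) = 0, y'(0) = -2) turn the left side into (s^2 + s + 7)Y - (-2).
The right side is L{t^5} = 120/s^6.
So (s^2 + s + 7)Y = 120/s^6 + (-2).
Isolate Y and clear denominators.

Y(s) = (-2*s^6 + 120)/(s^8 + s^7 + 7*s^6)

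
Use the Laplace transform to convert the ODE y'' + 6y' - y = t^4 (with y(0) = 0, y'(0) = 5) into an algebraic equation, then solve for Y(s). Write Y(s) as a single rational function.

Y(s) = (5*s^5 + 24)/(s^7 + 6*s^6 - s^5)

Apply the Laplace transform to the equation.
The derivative rules (L{y''} = s^2 Y - s·y(0) - y'(0) and L{y'} = sY - y(0), with y(0) = 0, y'(0) = 5) turn the left side into (s^2 + 6*s - 1)Y - (5).
The right side is L{t^4} = 24/s^5.
So (s^2 + 6*s - 1)Y = 24/s^5 + (5).
Divide through and combine into a single rational function.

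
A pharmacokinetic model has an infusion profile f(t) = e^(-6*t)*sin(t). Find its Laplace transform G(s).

G(s) = 1/((s + 6)^2 + 1)

L{sin(t)} = 1/(s^2 + 1).
By the first shifting theorem, multiplying by e^(-6t) replaces s with s + 6.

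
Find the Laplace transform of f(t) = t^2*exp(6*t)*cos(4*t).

2*(s - 6)*(s^2 - 12*s - 12)/(s^2 - 12*s + 52)^3

L{cos(4t)} = s/(s^2 + 16).
Multiplying by e^(6t) shifts s → s - 6, so L{exp(6*t)*cos(4*t)} = (s - 6)/((s - 6)^2 + 16).
Then apply L{t^2·g(t)} = (-1)^2 d^2/ds^2[G(s)] with G(s) = (s - 6)/((s - 6)^2 + 16):
differentiating 2 times and applying the sign gives 2*(s - 6)*(s^2 - 12*s - 12)/(s^2 - 12*s + 52)^3.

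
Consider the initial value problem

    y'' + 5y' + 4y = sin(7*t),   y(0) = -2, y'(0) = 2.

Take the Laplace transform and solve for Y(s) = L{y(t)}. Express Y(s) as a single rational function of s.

Laplace-transform each side.
Using L{y''} = s^2 Y - s·y(0) - y'(0) and L{y'} = sY - y(0), with y(0) = -2, y'(0) = 2, the left side becomes (s^2 + 5*s + 4)Y - (-2*s - 8).
The right side is L{sin(7*t)} = 7/(s^2 + 49).
So (s^2 + 5*s + 4)Y = 7/(s^2 + 49) + (-2*s - 8).
Solve for Y(s) and write it as one ratio of polynomials.

Y(s) = (-2*s^3 - 8*s^2 - 98*s - 385)/(s^4 + 5*s^3 + 53*s^2 + 245*s + 196)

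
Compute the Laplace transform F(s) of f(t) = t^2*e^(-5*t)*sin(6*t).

F(s) = 36*(s^2 + 10*s + 13)/(s^2 + 10*s + 61)^3

L{sin(6t)} = 6/(s^2 + 36).
Multiplying by e^(-5t) shifts s → s + 5, so L{e^(-5*t)*sin(6*t)} = 6/((s + 5)^2 + 36).
Then apply L{t^2·g(t)} = (-1)^2 d^2/ds^2[G(s)] with G(s) = 6/((s + 5)^2 + 36):
differentiating 2 times and applying the sign gives 36*(s^2 + 10*s + 13)/(s^2 + 10*s + 61)^3.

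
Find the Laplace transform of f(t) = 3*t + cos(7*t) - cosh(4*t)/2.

Apply the Laplace transform termwise.
L{cos(7t)} = s/(s^2 + 49); (-1/2)·[L{cosh(4t)} = s/(s^2 - 16)]; (3)·[L{t} = 1!/s^2 = 1/s^2].

s/(s^2 + 49) - s/(2*(s^2 - 16)) + 3/s^2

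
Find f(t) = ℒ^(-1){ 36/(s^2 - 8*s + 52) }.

Rewrite the denominator: s^2 - 8*s + 52 = (s - 4)^2 + 36.
The form in (s - 4) signals a first-shifting-theorem factor e^(4t).
Since L{sin(6t)} = 6/(s^2 + 36), the inverse is exp(4*t)*sin(6*t), scaled by 6.

f(t) = 6*exp(4*t)*sin(6*t)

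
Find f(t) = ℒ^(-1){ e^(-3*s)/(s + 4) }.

The factor e^(-3s) signals a time shift by c = 3 (second shifting theorem).
L{e^(-4t)} = 1/(s + 4), so L^-1{1/(s + 4)} = e^(-4*t).
Hence the inverse is u(t - 3) times that function evaluated at t - 3.

f(t) = Heaviside(t - 3)*(exp(-4*t + 12))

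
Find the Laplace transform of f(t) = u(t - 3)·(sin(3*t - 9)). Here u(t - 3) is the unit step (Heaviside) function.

3*exp(-3*s)/(s^2 + 9)

By the second shifting theorem, L{u(t - c)·g(t - c)} = e^(-cs)·H(s) with c = 3 and H(s) = L{g(t)}.
L{sin(3t)} = 3/(s^2 + 9).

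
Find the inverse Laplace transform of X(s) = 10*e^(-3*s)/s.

The factor e^(-3s) signals a time shift by c = 3 (second shifting theorem).
L{10} = 10/s, so L^-1{10/s} = 10.
Hence the inverse is u(t - 3) times that function evaluated at t - 3.

Heaviside(t - 3)*(10)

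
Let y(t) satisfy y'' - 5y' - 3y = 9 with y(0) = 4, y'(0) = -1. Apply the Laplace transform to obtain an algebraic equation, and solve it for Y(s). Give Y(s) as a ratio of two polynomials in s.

Transform both sides with L{·}.
The derivative rules (L{y''} = s^2 Y - s·y(0) - y'(0) and L{y'} = sY - y(0), with y(0) = 4, y'(0) = -1) turn the left side into (s^2 - 5*s - 3)Y - (4*s - 21).
The right side is L{9} = 9/s.
So (s^2 - 5*s - 3)Y = 9/s + (4*s - 21).
Divide through and combine into a single rational function.

Y(s) = (4*s^2 - 21*s + 9)/(s^3 - 5*s^2 - 3*s)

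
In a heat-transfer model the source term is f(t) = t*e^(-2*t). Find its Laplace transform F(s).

L{e^(-2t)} = 1/(s + 2).
Then apply L{t·g(t)} = -d/ds[G(s)] with G(s) = 1/(s + 2):
differentiating 1 time and applying the sign gives (s + 2)^(-2).

F(s) = (s + 2)^(-2)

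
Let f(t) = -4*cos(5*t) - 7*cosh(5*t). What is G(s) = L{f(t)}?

G(s) = -4*s/(s^2 + 25) - 7*s/(s^2 - 25)

Apply the Laplace transform termwise.
(-4)·[L{cos(5t)} = s/(s^2 + 25)]; (-7)·[L{cosh(5t)} = s/(s^2 - 25)].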